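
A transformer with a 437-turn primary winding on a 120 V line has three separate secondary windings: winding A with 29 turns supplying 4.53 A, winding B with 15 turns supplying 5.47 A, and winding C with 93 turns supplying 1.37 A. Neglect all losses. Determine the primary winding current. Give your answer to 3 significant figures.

V_A = 120 × 29/437 = 7.9634 V; V_B = 120 × 15/437 = 4.1190 V; V_C = 120 × 93/437 = 25.538 V.
P_out = V_A I_A + V_B I_B + V_C I_C = 7.9634×4.53 + 4.1190×5.47 + 25.538×1.37 = 36.074 + 22.531 + 34.987 = 93.592 W.
Ideal ⇒ P_in = P_out, so I_p = P_out/V_p = 93.592/120 = 0.780 A.

I_p ≈ 0.780 A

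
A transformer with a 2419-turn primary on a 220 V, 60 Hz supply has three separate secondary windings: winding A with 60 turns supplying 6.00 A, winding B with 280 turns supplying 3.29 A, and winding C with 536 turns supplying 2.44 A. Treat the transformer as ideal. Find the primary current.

I_p ≈ 1.07 A

V_A = 220 × 60/2419 = 5.4568 V; V_B = 220 × 280/2419 = 25.465 V; V_C = 220 × 536/2419 = 48.747 V.
P_out = V_A I_A + V_B I_B + V_C I_C = 5.4568×6.00 + 25.465×3.29 + 48.747×2.44 = 32.741 + 83.780 + 118.94 = 235.46 W.
Ideal ⇒ P_in = P_out, so I_p = P_out/V_p = 235.46/220 = 1.07 A.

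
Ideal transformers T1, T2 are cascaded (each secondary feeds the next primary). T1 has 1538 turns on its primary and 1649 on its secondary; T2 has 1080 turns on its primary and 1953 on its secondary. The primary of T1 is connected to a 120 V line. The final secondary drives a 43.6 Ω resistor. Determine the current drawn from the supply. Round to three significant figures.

After T1: V = 120.00 × 1649/1538 = 128.66 V.
After T2: V = 128.66 × 1953/1080 = 232.66 V.
I_load = 232.66/43.6 = 5.3363 A, so P_out = 232.66 × 5.3363 = 1241.5 W.
All ideal ⇒ P_in = P_out, so I_supply = 1241.5/120 = 10.3 A.

I_supply ≈ 10.3 A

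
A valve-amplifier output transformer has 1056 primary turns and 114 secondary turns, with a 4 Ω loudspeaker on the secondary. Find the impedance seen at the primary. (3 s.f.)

Z_p = (N_p/N_s)² × Z_s = (1056/114)² × 4 = 343 Ω.

Z_p ≈ 343 Ω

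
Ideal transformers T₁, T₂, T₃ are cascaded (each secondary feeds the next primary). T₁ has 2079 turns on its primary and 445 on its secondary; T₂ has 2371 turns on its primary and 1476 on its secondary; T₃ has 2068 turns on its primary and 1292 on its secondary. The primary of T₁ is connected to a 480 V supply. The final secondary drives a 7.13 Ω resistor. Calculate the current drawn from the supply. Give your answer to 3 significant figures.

Secondary of T₁: V = 480.00 × 445/2079 = 102.74 V.
Secondary of T₂: V = 102.74 × 1476/2371 = 63.959 V.
Secondary of T₃: V = 63.959 × 1292/2068 = 39.959 V.
I_load = 39.959/7.13 = 5.6043 A, so P_out = 39.959 × 5.6043 = 223.94 W.
All ideal ⇒ P_in = P_out, so I_supply = 223.94/480 = 0.467 A.

I_supply ≈ 0.467 A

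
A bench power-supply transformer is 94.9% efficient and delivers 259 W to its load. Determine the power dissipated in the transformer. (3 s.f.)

P_loss ≈ 13.9 W

P_in = P_out/η = 259/0.949 = 272.919 W.
P_loss = P_in − P_out = 272.919 − 259 = 13.9 W.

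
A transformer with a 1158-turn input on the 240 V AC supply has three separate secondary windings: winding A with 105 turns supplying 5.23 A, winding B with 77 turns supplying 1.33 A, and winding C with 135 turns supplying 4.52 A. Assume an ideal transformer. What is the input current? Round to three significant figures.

I_in ≈ 1.09 A

V_A = 240 × 105/1158 = 21.762 V; V_B = 240 × 77/1158 = 15.959 V; V_C = 240 × 135/1158 = 27.979 V.
P_out = V_A I_A + V_B I_B + V_C I_C = 21.762×5.23 + 15.959×1.33 + 27.979×4.52 = 113.81 + 21.225 + 126.47 = 261.50 W.
Ideal ⇒ P_in = P_out, so I_in = P_out/V_in = 261.50/240 = 1.09 A.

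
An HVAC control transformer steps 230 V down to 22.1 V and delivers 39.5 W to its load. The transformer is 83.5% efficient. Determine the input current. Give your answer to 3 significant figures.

P_in = P_out/η = 39.5/0.835 = 47.305 W.
I_in = P_in/V_in = 47.305/230 = 0.206 A.

I_in ≈ 0.206 A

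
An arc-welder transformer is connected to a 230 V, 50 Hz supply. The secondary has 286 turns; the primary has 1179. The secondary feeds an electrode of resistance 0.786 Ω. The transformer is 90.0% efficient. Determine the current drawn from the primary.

I_p ≈ 19.1 A

V_s = 230 × 286/1179 = 55.793 V.
I_s = V_s/R = 55.793/0.786 = 70.984 A.
P_out = V_s I_s = 55.793 × 70.984 = 3960.4 W.
P_in = P_out/η = 3960.4/0.900 = 4400.4 W.
I_p = P_in/V_p = 4400.4/230 = 19.1 A.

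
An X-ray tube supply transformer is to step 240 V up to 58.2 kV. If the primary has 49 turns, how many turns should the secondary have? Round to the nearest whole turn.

N_s = 11882 turns

N_s/N_p = V_s/V_p, so N_s = 49 × 58200/240 = 11882.5 ≈ 11882 turns.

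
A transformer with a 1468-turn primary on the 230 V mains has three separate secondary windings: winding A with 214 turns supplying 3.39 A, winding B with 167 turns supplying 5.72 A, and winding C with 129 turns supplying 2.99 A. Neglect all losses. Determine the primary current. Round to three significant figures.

V_A = 230 × 214/1468 = 33.529 V; V_B = 230 × 167/1468 = 26.165 V; V_C = 230 × 129/1468 = 20.211 V.
P_out = V_A I_A + V_B I_B + V_C I_C = 33.529×3.39 + 26.165×5.72 + 20.211×2.99 = 113.66 + 149.66 + 60.431 = 323.76 W.
Ideal ⇒ P_in = P_out, so I_p = P_out/V_p = 323.76/230 = 1.41 A.

I_p ≈ 1.41 A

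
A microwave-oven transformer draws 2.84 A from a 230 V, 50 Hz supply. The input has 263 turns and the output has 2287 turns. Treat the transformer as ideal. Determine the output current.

I_out ≈ 0.327 A

I_out/I_in = N_in/N_out, so I_out = 2.84 × 263/2287 = 0.327 A.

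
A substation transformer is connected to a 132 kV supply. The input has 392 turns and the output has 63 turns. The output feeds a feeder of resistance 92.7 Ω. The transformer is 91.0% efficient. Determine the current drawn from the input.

V_out = 132000 × 63/392 = 21214 V.
I_out = V_out/R = 21214/92.7 = 228.85 A.
P_out = V_out I_out = 21214 × 228.85 = 4.8549×10^6 W.
P_in = P_out/η = 4.8549×10^6/0.910 = 5.3350×10^6 W.
I_in = P_in/V_in = 5.3350×10^6/132000 = 40.4 A.

I_in ≈ 40.4 A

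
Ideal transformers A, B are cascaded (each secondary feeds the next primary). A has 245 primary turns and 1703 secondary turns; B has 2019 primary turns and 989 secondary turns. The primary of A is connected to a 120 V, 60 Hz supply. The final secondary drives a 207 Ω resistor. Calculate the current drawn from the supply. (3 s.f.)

Secondary of A: V = 120.00 × 1703/245 = 834.12 V.
Secondary of B: V = 834.12 × 989/2019 = 408.59 V.
I_load = 408.59/207 = 1.9739 A, so P_out = 408.59 × 1.9739 = 806.51 W.
All ideal ⇒ P_in = P_out, so I_supply = 806.51/120 = 6.72 A.

I_supply ≈ 6.72 A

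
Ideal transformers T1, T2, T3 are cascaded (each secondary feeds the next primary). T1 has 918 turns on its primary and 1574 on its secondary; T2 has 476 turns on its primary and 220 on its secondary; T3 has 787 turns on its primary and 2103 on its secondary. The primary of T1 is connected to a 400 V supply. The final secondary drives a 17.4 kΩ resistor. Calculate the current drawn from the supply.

I_supply ≈ 0.103 A

Secondary of T1: V = 400.00 × 1574/918 = 685.84 V.
Secondary of T2: V = 685.84 × 220/476 = 316.98 V.
Secondary of T3: V = 316.98 × 2103/787 = 847.04 V.
I_load = 847.04/17400 = 0.048680 A, so P_out = 847.04 × 0.048680 = 41.234 W.
All ideal ⇒ P_in = P_out, so I_supply = 41.234/400 = 0.103 A.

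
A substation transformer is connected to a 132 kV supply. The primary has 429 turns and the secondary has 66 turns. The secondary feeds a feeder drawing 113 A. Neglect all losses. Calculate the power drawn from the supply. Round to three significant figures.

P ≈ 2.29×10^6 W

I_p = I_s × N_s/N_p = 113 × 66/429 = 17.385 A.
P = V_p I_p = 132000 × 17.385 = 2.29×10^6 W.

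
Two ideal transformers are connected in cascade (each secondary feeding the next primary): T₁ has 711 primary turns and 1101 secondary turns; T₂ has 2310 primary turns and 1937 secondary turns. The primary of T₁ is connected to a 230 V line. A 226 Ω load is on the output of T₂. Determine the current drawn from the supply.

Secondary of T₁: V = 230.00 × 1101/711 = 356.16 V.
Secondary of T₂: V = 356.16 × 1937/2310 = 298.65 V.
I_load = 298.65/226 = 1.3215 A, so P_out = 298.65 × 1.3215 = 394.66 W.
All ideal ⇒ P_in = P_out, so I_supply = 394.66/230 = 1.72 A.

I_supply ≈ 1.72 A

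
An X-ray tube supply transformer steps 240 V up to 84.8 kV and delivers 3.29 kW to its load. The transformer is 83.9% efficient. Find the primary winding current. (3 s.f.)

I_p ≈ 16.3 A

P_in = P_out/η = 3290/0.839 = 3921.3 W.
I_p = P_in/V_p = 3921.3/240 = 16.3 A.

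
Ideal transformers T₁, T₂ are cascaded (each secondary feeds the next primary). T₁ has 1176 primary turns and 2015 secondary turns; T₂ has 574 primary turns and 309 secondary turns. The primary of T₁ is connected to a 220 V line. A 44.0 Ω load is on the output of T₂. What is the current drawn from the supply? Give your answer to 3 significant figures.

I_supply ≈ 4.25 A

Secondary of T₁: V = 220.00 × 2015/1176 = 376.96 V.
Secondary of T₂: V = 376.96 × 309/574 = 202.93 V.
I_load = 202.93/44.0 = 4.6119 A, so P_out = 202.93 × 4.6119 = 935.88 W.
All ideal ⇒ P_in = P_out, so I_supply = 935.88/220 = 4.25 A.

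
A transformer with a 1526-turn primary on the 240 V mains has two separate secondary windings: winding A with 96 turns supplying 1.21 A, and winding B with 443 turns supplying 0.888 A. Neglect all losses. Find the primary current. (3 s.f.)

V_A = 240 × 96/1526 = 15.098 V; V_B = 240 × 443/1526 = 69.672 V.
P_out = V_A I_A + V_B I_B = 15.098×1.21 + 69.672×0.888 = 18.269 + 61.869 = 80.138 W.
Ideal ⇒ P_in = P_out, so I_p = P_out/V_p = 80.138/240 = 0.334 A.

I_p ≈ 0.334 A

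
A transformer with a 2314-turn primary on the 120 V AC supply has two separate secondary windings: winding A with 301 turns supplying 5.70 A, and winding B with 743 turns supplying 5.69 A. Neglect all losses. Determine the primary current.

V_A = 120 × 301/2314 = 15.609 V; V_B = 120 × 743/2314 = 38.531 V.
P_out = V_A I_A + V_B I_B = 15.609×5.70 + 38.531×5.69 = 88.973 + 219.24 = 308.21 W.
Ideal ⇒ P_in = P_out, so I_p = P_out/V_p = 308.21/120 = 2.57 A.

I_p ≈ 2.57 A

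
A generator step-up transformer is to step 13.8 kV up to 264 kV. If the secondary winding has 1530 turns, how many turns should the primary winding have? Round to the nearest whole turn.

N_p/N_s = V_p/V_s, so N_p = 1530 × 13800/264000 = 80.0 ≈ 80 turns.

N_p = 80 turns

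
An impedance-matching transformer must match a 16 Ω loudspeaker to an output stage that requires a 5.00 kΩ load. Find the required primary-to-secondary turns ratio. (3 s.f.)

N_p/N_s ≈ 17.7

Z_p/Z_s = (N_p/N_s)², so N_p/N_s = √(5000/16) = √312 = 17.7.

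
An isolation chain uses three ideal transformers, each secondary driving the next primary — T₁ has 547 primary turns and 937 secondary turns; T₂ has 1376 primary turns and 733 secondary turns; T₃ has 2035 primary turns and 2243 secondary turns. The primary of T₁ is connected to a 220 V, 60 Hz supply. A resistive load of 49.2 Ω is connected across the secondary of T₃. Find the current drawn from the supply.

I_supply ≈ 4.52 A

After T₁: V = 220.00 × 937/547 = 376.86 V.
After T₂: V = 376.86 × 733/1376 = 200.75 V.
After T₃: V = 200.75 × 2243/2035 = 221.27 V.
I_load = 221.27/49.2 = 4.4974 A, so P_out = 221.27 × 4.4974 = 995.14 W.
All ideal ⇒ P_in = P_out, so I_supply = 995.14/220 = 4.52 A.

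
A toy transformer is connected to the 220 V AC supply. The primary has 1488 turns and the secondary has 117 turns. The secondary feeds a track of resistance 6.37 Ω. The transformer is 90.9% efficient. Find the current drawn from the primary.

I_p ≈ 0.235 A

V_s = 220 × 117/1488 = 17.298 V.
I_s = V_s/R = 17.298/6.37 = 2.7156 A.
P_out = V_s I_s = 17.298 × 2.7156 = 46.976 W.
P_in = P_out/η = 46.976/0.909 = 51.678 W.
I_p = P_in/V_p = 51.678/220 = 0.235 A.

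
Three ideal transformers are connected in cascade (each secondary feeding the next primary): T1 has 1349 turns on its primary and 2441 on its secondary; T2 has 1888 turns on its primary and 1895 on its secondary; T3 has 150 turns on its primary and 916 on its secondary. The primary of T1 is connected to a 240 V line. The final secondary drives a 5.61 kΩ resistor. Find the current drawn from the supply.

Secondary of T1: V = 240.00 × 2441/1349 = 434.28 V.
Secondary of T2: V = 434.28 × 1895/1888 = 435.89 V.
Secondary of T3: V = 435.89 × 916/150 = 2661.8 V.
I_load = 2661.8/5610 = 0.47448 A, so P_out = 2661.8 × 0.47448 = 1263.0 W.
All ideal ⇒ P_in = P_out, so I_supply = 1263.0/240 = 5.26 A.

I_supply ≈ 5.26 A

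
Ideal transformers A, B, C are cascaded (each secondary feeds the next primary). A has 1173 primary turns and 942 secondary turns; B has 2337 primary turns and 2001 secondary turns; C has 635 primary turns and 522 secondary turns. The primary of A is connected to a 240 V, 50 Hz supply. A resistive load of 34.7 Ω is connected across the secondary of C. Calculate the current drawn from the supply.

I_supply ≈ 2.21 A

Secondary of A: V = 240.00 × 942/1173 = 192.74 V.
Secondary of B: V = 192.74 × 2001/2337 = 165.03 V.
Secondary of C: V = 165.03 × 522/635 = 135.66 V.
I_load = 135.66/34.7 = 3.9095 A, so P_out = 135.66 × 3.9095 = 530.36 W.
All ideal ⇒ P_in = P_out, so I_supply = 530.36/240 = 2.21 A.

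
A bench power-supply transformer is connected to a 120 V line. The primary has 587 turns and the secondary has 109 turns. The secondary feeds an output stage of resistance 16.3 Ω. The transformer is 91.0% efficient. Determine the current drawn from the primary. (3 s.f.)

I_p ≈ 0.279 A

V_s = 120 × 109/587 = 22.283 V.
I_s = V_s/R = 22.283/16.3 = 1.3670 A.
P_out = V_s I_s = 22.283 × 1.3670 = 30.462 W.
P_in = P_out/η = 30.462/0.910 = 33.474 W.
I_p = P_in/V_p = 33.474/120 = 0.279 A.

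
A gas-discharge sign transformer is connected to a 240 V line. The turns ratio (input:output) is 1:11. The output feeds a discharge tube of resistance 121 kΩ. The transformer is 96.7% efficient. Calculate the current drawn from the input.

I_in ≈ 0.248 A

V_out = 240 × 11/1 = 2640.0 V.
I_out = V_out/R = 2640.0/121000 = 0.021818 A.
P_out = V_out I_out = 2640.0 × 0.021818 = 57.600 W.
P_in = P_out/η = 57.600/0.967 = 59.566 W.
I_in = P_in/V_in = 59.566/240 = 0.248 A.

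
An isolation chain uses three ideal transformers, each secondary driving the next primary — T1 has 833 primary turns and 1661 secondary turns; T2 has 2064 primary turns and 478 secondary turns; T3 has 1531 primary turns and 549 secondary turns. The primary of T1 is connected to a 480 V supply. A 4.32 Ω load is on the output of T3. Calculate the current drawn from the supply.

After T1: V = 480.00 × 1661/833 = 957.12 V.
After T2: V = 957.12 × 478/2064 = 221.66 V.
After T3: V = 221.66 × 549/1531 = 79.484 V.
I_load = 79.484/4.32 = 18.399 A, so P_out = 79.484 × 18.399 = 1462.4 W.
All ideal ⇒ P_in = P_out, so I_supply = 1462.4/480 = 3.05 A.

I_supply ≈ 3.05 A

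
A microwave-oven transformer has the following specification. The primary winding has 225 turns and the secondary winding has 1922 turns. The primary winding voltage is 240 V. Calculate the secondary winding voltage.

V_s/V_p = N_s/N_p, so V_s = 240 × 1922/225 = 2050 V.

V_s ≈ 2050 V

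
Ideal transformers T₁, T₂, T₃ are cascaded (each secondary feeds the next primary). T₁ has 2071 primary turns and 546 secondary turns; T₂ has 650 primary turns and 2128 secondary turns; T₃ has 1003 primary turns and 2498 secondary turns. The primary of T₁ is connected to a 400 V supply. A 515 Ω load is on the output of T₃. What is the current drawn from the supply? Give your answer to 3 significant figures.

After T₁: V = 400.00 × 546/2071 = 105.46 V.
After T₂: V = 105.46 × 2128/650 = 345.25 V.
After T₃: V = 345.25 × 2498/1003 = 859.85 V.
I_load = 859.85/515 = 1.6696 A, so P_out = 859.85 × 1.6696 = 1435.6 W.
All ideal ⇒ P_in = P_out, so I_supply = 1435.6/400 = 3.59 A.

I_supply ≈ 3.59 A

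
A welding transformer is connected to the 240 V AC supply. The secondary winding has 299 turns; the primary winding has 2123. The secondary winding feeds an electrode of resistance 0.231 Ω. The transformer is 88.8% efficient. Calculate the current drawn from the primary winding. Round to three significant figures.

I_p ≈ 23.2 A

V_s = 240 × 299/2123 = 33.801 V.
I_s = V_s/R = 33.801/0.231 = 146.33 A.
P_out = V_s I_s = 33.801 × 146.33 = 4946.0 W.
P_in = P_out/η = 4946.0/0.888 = 5569.8 W.
I_p = P_in/V_p = 5569.8/240 = 23.2 A.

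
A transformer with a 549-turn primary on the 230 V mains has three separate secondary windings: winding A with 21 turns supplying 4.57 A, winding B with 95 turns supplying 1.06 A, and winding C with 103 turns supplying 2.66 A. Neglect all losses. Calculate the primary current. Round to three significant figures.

V_A = 230 × 21/549 = 8.7978 V; V_B = 230 × 95/549 = 39.800 V; V_C = 230 × 103/549 = 43.151 V.
P_out = V_A I_A + V_B I_B + V_C I_C = 8.7978×4.57 + 39.800×1.06 + 43.151×2.66 = 40.206 + 42.188 + 114.78 = 197.18 W.
Ideal ⇒ P_in = P_out, so I_p = P_out/V_p = 197.18/230 = 0.857 A.

I_p ≈ 0.857 A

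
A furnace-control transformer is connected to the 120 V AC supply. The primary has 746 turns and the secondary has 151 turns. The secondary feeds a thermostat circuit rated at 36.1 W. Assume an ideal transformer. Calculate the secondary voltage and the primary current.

V_s ≈ 24.3 V, I_p ≈ 0.301 A

V_s = V_p × N_s/N_p = 120 × 151/746 = 24.290 V.
I_s = P/V_s = 36.1/24.290 = 1.4862 A.
I_p = I_s × N_s/N_p = 1.4862 × 151/746 = 0.301 A.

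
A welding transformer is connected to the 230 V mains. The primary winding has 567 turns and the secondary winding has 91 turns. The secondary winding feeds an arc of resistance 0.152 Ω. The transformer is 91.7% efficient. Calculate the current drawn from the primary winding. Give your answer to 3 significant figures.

V_s = 230 × 91/567 = 36.914 V.
I_s = V_s/R = 36.914/0.152 = 242.85 A.
P_out = V_s I_s = 36.914 × 242.85 = 8964.6 W.
P_in = P_out/η = 8964.6/0.917 = 9776.0 W.
I_p = P_in/V_p = 9776.0/230 = 42.5 A.

I_p ≈ 42.5 A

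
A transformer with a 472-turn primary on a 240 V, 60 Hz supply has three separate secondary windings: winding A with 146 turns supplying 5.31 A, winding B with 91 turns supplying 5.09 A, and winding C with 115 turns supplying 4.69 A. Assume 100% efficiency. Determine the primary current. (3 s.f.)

V_A = 240 × 146/472 = 74.237 V; V_B = 240 × 91/472 = 46.271 V; V_C = 240 × 115/472 = 58.475 V.
P_out = V_A I_A + V_B I_B + V_C I_C = 74.237×5.31 + 46.271×5.09 + 58.475×4.69 = 394.20 + 235.52 + 274.25 = 903.97 W.
Ideal ⇒ P_in = P_out, so I_p = P_out/V_p = 903.97/240 = 3.77 A.

I_p ≈ 3.77 A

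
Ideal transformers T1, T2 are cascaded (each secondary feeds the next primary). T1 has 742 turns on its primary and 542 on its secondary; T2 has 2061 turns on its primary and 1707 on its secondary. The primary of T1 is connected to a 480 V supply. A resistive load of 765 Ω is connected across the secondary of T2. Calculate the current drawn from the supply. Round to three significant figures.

I_supply ≈ 0.230 A

After T1: V = 480.00 × 542/742 = 350.62 V.
After T2: V = 350.62 × 1707/2061 = 290.40 V.
I_load = 290.40/765 = 0.37960 A, so P_out = 290.40 × 0.37960 = 110.24 W.
All ideal ⇒ P_in = P_out, so I_supply = 110.24/480 = 0.230 A.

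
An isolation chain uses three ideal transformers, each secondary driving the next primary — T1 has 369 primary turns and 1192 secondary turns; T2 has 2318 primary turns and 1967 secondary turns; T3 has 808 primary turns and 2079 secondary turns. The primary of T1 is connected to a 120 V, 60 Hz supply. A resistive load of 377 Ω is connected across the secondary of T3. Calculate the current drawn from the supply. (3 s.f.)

Secondary of T1: V = 120.00 × 1192/369 = 387.64 V.
Secondary of T2: V = 387.64 × 1967/2318 = 328.94 V.
Secondary of T3: V = 328.94 × 2079/808 = 846.38 V.
I_load = 846.38/377 = 2.2450 A, so P_out = 846.38 × 2.2450 = 1900.2 W.
All ideal ⇒ P_in = P_out, so I_supply = 1900.2/120 = 15.8 A.

I_supply ≈ 15.8 A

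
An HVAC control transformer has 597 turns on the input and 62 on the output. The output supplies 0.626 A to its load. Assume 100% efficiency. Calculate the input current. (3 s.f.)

I_in ≈ 0.0650 A

For an ideal transformer I_in/I_out = N_out/N_in, so I_in = 0.626 × 62/597 = 0.0650 A.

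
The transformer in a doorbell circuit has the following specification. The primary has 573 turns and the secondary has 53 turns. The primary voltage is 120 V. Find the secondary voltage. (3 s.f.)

V_s/V_p = N_s/N_p, so V_s = 120 × 53/573 = 11.1 V.

V_s ≈ 11.1 V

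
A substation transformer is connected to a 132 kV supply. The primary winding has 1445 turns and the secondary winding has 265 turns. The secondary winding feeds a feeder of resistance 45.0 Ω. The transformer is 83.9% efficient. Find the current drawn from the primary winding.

V_s = 132000 × 265/1445 = 24208 V.
I_s = V_s/R = 24208/45.0 = 537.95 A.
P_out = V_s I_s = 24208 × 537.95 = 1.3022×10^7 W.
P_in = P_out/η = 1.3022×10^7/0.839 = 1.5521×10^7 W.
I_p = P_in/V_p = 1.5521×10^7/132000 = 118 A.

I_p ≈ 118 A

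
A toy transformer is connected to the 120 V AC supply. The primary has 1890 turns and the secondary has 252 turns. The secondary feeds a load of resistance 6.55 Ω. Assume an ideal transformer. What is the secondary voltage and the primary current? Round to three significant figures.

V_s ≈ 16.0 V, I_p ≈ 0.326 A

V_s = V_p × N_s/N_p = 120 × 252/1890 = 16.000 V.
I_s = V_s/R = 16.000/6.55 = 2.4427 A.
I_p = I_s × N_s/N_p = 2.4427 × 252/1890 = 0.326 A.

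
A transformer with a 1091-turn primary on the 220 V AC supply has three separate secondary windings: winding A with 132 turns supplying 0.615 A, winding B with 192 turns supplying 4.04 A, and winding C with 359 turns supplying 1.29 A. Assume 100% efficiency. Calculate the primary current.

V_A = 220 × 132/1091 = 26.618 V; V_B = 220 × 192/1091 = 38.717 V; V_C = 220 × 359/1091 = 72.392 V.
P_out = V_A I_A + V_B I_B + V_C I_C = 26.618×0.615 + 38.717×4.04 + 72.392×1.29 = 16.370 + 156.42 + 93.386 = 266.17 W.
Ideal ⇒ P_in = P_out, so I_p = P_out/V_p = 266.17/220 = 1.21 A.

I_p ≈ 1.21 A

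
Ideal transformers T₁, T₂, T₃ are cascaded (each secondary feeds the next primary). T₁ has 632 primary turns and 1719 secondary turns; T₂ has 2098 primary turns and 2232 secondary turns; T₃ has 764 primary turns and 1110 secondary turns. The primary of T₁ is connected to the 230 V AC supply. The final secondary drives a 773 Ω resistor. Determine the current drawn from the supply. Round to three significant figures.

I_supply ≈ 5.26 A

After T₁: V = 230.00 × 1719/632 = 625.59 V.
After T₂: V = 625.59 × 2232/2098 = 665.54 V.
After T₃: V = 665.54 × 1110/764 = 966.95 V.
I_load = 966.95/773 = 1.2509 A, so P_out = 966.95 × 1.2509 = 1209.6 W.
All ideal ⇒ P_in = P_out, so I_supply = 1209.6/230 = 5.26 A.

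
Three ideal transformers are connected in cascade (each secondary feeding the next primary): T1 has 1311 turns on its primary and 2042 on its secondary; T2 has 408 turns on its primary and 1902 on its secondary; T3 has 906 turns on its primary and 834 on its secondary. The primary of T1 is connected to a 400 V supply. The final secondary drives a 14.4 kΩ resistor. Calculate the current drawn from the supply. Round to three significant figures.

After T1: V = 400.00 × 2042/1311 = 623.04 V.
After T2: V = 623.04 × 1902/408 = 2904.4 V.
After T3: V = 2904.4 × 834/906 = 2673.6 V.
I_load = 2673.6/14400 = 0.18567 A, so P_out = 2673.6 × 0.18567 = 496.41 W.
All ideal ⇒ P_in = P_out, so I_supply = 496.41/400 = 1.24 A.

I_supply ≈ 1.24 A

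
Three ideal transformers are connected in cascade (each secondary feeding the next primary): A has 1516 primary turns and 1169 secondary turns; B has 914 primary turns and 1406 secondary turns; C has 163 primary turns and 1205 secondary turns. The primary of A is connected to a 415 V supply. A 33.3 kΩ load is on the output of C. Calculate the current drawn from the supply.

After A: V = 415.00 × 1169/1516 = 320.01 V.
After B: V = 320.01 × 1406/914 = 492.27 V.
After C: V = 492.27 × 1205/163 = 3639.2 V.
I_load = 3639.2/33300 = 0.10928 A, so P_out = 3639.2 × 0.10928 = 397.70 W.
All ideal ⇒ P_in = P_out, so I_supply = 397.70/415 = 0.958 A.

I_supply ≈ 0.958 A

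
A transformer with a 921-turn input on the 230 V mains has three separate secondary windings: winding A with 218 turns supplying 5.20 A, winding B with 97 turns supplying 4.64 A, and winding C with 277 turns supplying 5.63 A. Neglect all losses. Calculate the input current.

V_A = 230 × 218/921 = 54.441 V; V_B = 230 × 97/921 = 24.224 V; V_C = 230 × 277/921 = 69.175 V.
P_out = V_A I_A + V_B I_B + V_C I_C = 54.441×5.20 + 24.224×4.64 + 69.175×5.63 = 283.09 + 112.40 + 389.45 = 784.94 W.
Ideal ⇒ P_in = P_out, so I_in = P_out/V_in = 784.94/230 = 3.41 A.

I_in ≈ 3.41 A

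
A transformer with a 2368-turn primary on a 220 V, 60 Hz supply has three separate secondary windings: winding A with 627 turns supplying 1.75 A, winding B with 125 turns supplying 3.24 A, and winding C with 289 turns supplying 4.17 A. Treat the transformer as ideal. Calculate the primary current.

V_A = 220 × 627/2368 = 58.252 V; V_B = 220 × 125/2368 = 11.613 V; V_C = 220 × 289/2368 = 26.850 V.
P_out = V_A I_A + V_B I_B + V_C I_C = 58.252×1.75 + 11.613×3.24 + 26.850×4.17 = 101.94 + 37.627 + 111.96 = 251.53 W.
Ideal ⇒ P_in = P_out, so I_p = P_out/V_p = 251.53/220 = 1.14 A.

I_p ≈ 1.14 A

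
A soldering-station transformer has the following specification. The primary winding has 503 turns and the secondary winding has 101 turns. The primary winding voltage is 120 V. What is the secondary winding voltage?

V_s/V_p = N_s/N_p, so V_s = 120 × 101/503 = 24.1 V.

V_s ≈ 24.1 V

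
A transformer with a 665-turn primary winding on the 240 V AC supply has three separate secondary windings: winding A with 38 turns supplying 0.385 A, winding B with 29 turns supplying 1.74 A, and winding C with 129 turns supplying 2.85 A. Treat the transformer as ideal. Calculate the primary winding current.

V_A = 240 × 38/665 = 13.714 V; V_B = 240 × 29/665 = 10.466 V; V_C = 240 × 129/665 = 46.556 V.
P_out = V_A I_A + V_B I_B + V_C I_C = 13.714×0.385 + 10.466×1.74 + 46.556×2.85 = 5.2800 + 18.211 + 132.69 = 156.18 W.
Ideal ⇒ P_in = P_out, so I_p = P_out/V_p = 156.18/240 = 0.651 A.

I_p ≈ 0.651 A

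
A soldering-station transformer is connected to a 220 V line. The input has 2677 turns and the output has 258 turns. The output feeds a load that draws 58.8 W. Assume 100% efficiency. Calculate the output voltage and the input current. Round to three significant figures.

V_out = V_in × N_out/N_in = 220 × 258/2677 = 21.203 V.
I_out = P/V_out = 58.8/21.203 = 2.7732 A.
I_in = I_out × N_out/N_in = 2.7732 × 258/2677 = 0.267 A.

V_out ≈ 21.2 V, I_in ≈ 0.267 A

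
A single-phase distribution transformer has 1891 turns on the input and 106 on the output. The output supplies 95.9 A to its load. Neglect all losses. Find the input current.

I_in ≈ 5.38 A

For an ideal transformer I_in/I_out = N_out/N_in, so I_in = 95.9 × 106/1891 = 5.38 A.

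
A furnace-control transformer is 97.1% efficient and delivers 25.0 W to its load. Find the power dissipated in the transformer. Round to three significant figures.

P_in = P_out/η = 25.0/0.971 = 25.7467 W.
P_loss = P_in − P_out = 25.7467 − 25.0 = 0.747 W.

P_loss ≈ 0.747 W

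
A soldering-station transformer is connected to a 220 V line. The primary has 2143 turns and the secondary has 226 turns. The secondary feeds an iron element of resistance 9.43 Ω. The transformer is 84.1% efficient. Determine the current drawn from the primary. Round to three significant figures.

V_s = 220 × 226/2143 = 23.201 V.
I_s = V_s/R = 23.201/9.43 = 2.4604 A.
P_out = V_s I_s = 23.201 × 2.4604 = 57.083 W.
P_in = P_out/η = 57.083/0.841 = 67.875 W.
I_p = P_in/V_p = 67.875/220 = 0.309 A.

I_p ≈ 0.309 A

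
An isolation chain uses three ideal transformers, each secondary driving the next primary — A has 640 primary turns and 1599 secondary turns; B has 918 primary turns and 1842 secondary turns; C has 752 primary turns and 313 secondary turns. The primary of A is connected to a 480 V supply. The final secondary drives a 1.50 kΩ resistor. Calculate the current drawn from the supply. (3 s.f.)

After A: V = 480.00 × 1599/640 = 1199.2 V.
After B: V = 1199.2 × 1842/918 = 2406.3 V.
After C: V = 2406.3 × 313/752 = 1001.6 V.
I_load = 1001.6/1500 = 0.66772 A, so P_out = 1001.6 × 0.66772 = 668.77 W.
All ideal ⇒ P_in = P_out, so I_supply = 668.77/480 = 1.39 A.

I_supply ≈ 1.39 A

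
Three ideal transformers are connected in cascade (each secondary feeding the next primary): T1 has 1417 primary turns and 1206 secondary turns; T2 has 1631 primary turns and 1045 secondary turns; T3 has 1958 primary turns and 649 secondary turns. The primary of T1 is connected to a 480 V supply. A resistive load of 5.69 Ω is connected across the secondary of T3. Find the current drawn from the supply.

I_supply ≈ 2.76 A

Secondary of T1: V = 480.00 × 1206/1417 = 408.53 V.
Secondary of T2: V = 408.53 × 1045/1631 = 261.75 V.
Secondary of T3: V = 261.75 × 649/1958 = 86.759 V.
I_load = 86.759/5.69 = 15.248 A, so P_out = 86.759 × 15.248 = 1322.9 W.
All ideal ⇒ P_in = P_out, so I_supply = 1322.9/480 = 2.76 A.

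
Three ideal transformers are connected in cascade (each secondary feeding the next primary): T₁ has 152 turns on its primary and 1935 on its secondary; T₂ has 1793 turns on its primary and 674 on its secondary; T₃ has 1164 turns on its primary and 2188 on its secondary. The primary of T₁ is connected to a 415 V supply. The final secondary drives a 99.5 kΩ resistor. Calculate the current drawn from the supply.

After T₁: V = 415.00 × 1935/152 = 5283.1 V.
After T₂: V = 5283.1 × 674/1793 = 1985.9 V.
After T₃: V = 1985.9 × 2188/1164 = 3733.0 V.
I_load = 3733.0/99500 = 0.037518 A, so P_out = 3733.0 × 0.037518 = 140.05 W.
All ideal ⇒ P_in = P_out, so I_supply = 140.05/415 = 0.337 A.

I_supply ≈ 0.337 A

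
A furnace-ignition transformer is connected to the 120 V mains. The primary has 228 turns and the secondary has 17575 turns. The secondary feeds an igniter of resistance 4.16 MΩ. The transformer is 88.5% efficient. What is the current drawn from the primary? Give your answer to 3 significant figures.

I_p ≈ 0.194 A

V_s = 120 × 17575/228 = 9250.0 V.
I_s = V_s/R = 9250.0/(4.16×10^6) = 0.0022236 A.
P_out = V_s I_s = 9250.0 × 0.0022236 = 20.568 W.
P_in = P_out/η = 20.568/0.885 = 23.241 W.
I_p = P_in/V_p = 23.241/120 = 0.194 A.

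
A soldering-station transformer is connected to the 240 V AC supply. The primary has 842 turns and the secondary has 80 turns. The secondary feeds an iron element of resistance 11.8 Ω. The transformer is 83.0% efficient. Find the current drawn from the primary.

I_p ≈ 0.221 A

V_s = 240 × 80/842 = 22.803 V.
I_s = V_s/R = 22.803/11.8 = 1.9324 A.
P_out = V_s I_s = 22.803 × 1.9324 = 44.065 W.
P_in = P_out/η = 44.065/0.830 = 53.091 W.
I_p = P_in/V_p = 53.091/240 = 0.221 A.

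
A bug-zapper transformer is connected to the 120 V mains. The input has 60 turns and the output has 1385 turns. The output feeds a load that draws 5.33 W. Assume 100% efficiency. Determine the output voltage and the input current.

V_out ≈ 2770 V, I_in ≈ 0.0444 A

V_out = V_in × N_out/N_in = 120 × 1385/60 = 2770.0 V.
I_out = P/V_out = 5.33/2770.0 = 0.0019242 A.
I_in = I_out × N_out/N_in = 0.0019242 × 1385/60 = 0.0444 A.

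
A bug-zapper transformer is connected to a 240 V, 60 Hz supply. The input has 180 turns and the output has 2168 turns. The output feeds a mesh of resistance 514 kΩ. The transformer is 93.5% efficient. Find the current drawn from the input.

I_in ≈ 0.0724 A

V_out = 240 × 2168/180 = 2890.7 V.
I_out = V_out/R = 2890.7/514000 = 0.0056239 A.
P_out = V_out I_out = 2890.7 × 0.0056239 = 16.257 W.
P_in = P_out/η = 16.257/0.935 = 17.387 W.
I_in = P_in/V_in = 17.387/240 = 0.0724 A.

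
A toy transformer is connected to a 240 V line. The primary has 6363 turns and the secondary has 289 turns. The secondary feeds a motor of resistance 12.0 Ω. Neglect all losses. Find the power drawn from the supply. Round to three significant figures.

V_s = V_p × N_s/N_p = 240 × 289/6363 = 10.901 V.
I_s = V_s/R = 10.901/12.0 = 0.90838 A.
I_p = I_s × N_s/N_p = 0.90838 × 289/6363 = 0.041257 A.
P = V_p I_p = 240 × 0.041257 = 9.90 W.

P ≈ 9.90 W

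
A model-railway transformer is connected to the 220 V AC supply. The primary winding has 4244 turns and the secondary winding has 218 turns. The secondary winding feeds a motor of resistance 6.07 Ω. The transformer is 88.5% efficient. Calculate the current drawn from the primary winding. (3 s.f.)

V_s = 220 × 218/4244 = 11.301 V.
I_s = V_s/R = 11.301/6.07 = 1.8617 A.
P_out = V_s I_s = 11.301 × 1.8617 = 21.039 W.
P_in = P_out/η = 21.039/0.885 = 23.773 W.
I_p = P_in/V_p = 23.773/220 = 0.108 A.

I_p ≈ 0.108 A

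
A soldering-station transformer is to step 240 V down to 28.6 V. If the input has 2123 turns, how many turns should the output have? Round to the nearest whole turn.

N_out = 253 turns

N_out/N_in = V_out/V_in, so N_out = 2123 × 28.6/240 = 253.0 ≈ 253 turns.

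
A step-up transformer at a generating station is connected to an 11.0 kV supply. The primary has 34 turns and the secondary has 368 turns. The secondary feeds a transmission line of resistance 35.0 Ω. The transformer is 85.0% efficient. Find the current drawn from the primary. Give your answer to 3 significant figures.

V_s = 11000 × 368/34 = 119060 V.
I_s = V_s/R = 119060/35.0 = 3401.7 A.
P_out = V_s I_s = 119060 × 3401.7 = 4.0500×10^8 W.
P_in = P_out/η = 4.0500×10^8/0.850 = 4.7647×10^8 W.
I_p = P_in/V_p = 4.7647×10^8/11000 = 43300 A.

I_p ≈ 43300 A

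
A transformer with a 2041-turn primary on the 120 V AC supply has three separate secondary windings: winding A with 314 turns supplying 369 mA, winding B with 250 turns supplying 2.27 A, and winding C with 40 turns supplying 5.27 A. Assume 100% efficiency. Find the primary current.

V_A = 120 × 314/2041 = 18.462 V; V_B = 120 × 250/2041 = 14.699 V; V_C = 120 × 40/2041 = 2.3518 V.
P_out = V_A I_A + V_B I_B + V_C I_C = 18.462×0.369 + 14.699×2.27 + 2.3518×5.27 = 6.8123 + 33.366 + 12.394 = 52.572 W.
Ideal ⇒ P_in = P_out, so I_p = P_out/V_p = 52.572/120 = 0.438 A.

I_p ≈ 0.438 A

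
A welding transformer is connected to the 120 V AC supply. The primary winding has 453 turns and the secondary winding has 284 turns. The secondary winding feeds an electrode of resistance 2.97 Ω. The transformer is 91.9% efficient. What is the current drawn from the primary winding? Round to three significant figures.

I_p ≈ 17.3 A

V_s = 120 × 284/453 = 75.232 V.
I_s = V_s/R = 75.232/2.97 = 25.331 A.
P_out = V_s I_s = 75.232 × 25.331 = 1905.7 W.
P_in = P_out/η = 1905.7/0.919 = 2073.6 W.
I_p = P_in/V_p = 2073.6/120 = 17.3 A.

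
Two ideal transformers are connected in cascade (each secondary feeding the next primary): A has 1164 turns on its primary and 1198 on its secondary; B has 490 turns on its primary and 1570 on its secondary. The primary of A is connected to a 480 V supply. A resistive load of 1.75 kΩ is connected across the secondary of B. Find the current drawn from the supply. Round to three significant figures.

After A: V = 480.00 × 1198/1164 = 494.02 V.
After B: V = 494.02 × 1570/490 = 1582.9 V.
I_load = 1582.9/1750 = 0.90450 A, so P_out = 1582.9 × 0.90450 = 1431.7 W.
All ideal ⇒ P_in = P_out, so I_supply = 1431.7/480 = 2.98 A.

I_supply ≈ 2.98 A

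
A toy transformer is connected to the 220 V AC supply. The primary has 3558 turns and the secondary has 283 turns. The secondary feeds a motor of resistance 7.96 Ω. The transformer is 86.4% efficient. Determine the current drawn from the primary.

I_p ≈ 0.202 A

V_s = 220 × 283/3558 = 17.499 V.
I_s = V_s/R = 17.499/7.96 = 2.1983 A.
P_out = V_s I_s = 17.499 × 2.1983 = 38.467 W.
P_in = P_out/η = 38.467/0.864 = 44.522 W.
I_p = P_in/V_p = 44.522/220 = 0.202 A.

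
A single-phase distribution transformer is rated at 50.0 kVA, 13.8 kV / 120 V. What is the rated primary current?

I_p ≈ 3.62 A

I_p = S/V_p = 50000/13800 = 3.62 A.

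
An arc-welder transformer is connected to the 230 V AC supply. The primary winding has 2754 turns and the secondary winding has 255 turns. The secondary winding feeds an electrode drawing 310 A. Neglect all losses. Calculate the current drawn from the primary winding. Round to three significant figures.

For an ideal transformer I_p N_p = I_s N_s, so I_p = 310 × 255/2754 = 28.7 A.

I_p ≈ 28.7 A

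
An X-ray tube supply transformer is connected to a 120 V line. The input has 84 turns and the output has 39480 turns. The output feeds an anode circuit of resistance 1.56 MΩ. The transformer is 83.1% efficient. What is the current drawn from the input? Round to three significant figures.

V_out = 120 × 39480/84 = 56400 V.
I_out = V_out/R = 56400/(1.56×10^6) = 0.036154 A.
P_out = V_out I_out = 56400 × 0.036154 = 2039.1 W.
P_in = P_out/η = 2039.1/0.831 = 2453.8 W.
I_in = P_in/V_in = 2453.8/120 = 20.4 A.

I_in ≈ 20.4 A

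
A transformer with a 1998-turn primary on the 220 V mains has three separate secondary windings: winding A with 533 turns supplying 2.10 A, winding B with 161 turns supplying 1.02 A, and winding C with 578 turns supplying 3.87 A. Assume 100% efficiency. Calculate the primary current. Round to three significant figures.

I_p ≈ 1.76 A

V_A = 220 × 533/1998 = 58.689 V; V_B = 220 × 161/1998 = 17.728 V; V_C = 220 × 578/1998 = 63.644 V.
P_out = V_A I_A + V_B I_B + V_C I_C = 58.689×2.10 + 17.728×1.02 + 63.644×3.87 = 123.25 + 18.082 + 246.30 = 387.63 W.
Ideal ⇒ P_in = P_out, so I_p = P_out/V_p = 387.63/220 = 1.76 A.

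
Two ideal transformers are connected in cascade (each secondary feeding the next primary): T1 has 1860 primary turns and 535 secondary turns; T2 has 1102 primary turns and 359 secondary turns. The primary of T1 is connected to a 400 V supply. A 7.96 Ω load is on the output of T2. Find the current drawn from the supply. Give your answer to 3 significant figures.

After T1: V = 400.00 × 535/1860 = 115.05 V.
After T2: V = 115.05 × 359/1102 = 37.481 V.
I_load = 37.481/7.96 = 4.7087 A, so P_out = 37.481 × 4.7087 = 176.49 W.
All ideal ⇒ P_in = P_out, so I_supply = 176.49/400 = 0.441 A.

I_supply ≈ 0.441 A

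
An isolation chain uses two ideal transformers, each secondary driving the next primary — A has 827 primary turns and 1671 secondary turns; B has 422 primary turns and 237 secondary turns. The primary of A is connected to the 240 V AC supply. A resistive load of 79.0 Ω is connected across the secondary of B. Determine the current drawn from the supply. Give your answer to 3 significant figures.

I_supply ≈ 3.91 A

Secondary of A: V = 240.00 × 1671/827 = 484.93 V.
Secondary of B: V = 484.93 × 237/422 = 272.34 V.
I_load = 272.34/79.0 = 3.4474 A, so P_out = 272.34 × 3.4474 = 938.88 W.
All ideal ⇒ P_in = P_out, so I_supply = 938.88/240 = 3.91 A.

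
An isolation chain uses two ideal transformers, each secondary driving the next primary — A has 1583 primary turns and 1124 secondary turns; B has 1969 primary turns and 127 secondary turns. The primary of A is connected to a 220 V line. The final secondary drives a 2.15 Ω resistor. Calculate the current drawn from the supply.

I_supply ≈ 0.215 A

After A: V = 220.00 × 1124/1583 = 156.21 V.
After B: V = 156.21 × 127/1969 = 10.075 V.
I_load = 10.075/2.15 = 4.6863 A, so P_out = 10.075 × 4.6863 = 47.216 W.
All ideal ⇒ P_in = P_out, so I_supply = 47.216/220 = 0.215 A.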